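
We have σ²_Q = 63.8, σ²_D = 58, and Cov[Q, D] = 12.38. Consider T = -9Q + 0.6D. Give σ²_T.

σ²_T = a²·σ²_Q + b²·σ²_D + 2ab·Cov[Q, D] with a = -9, b = 0.6.
= (-9)²·63.8 + 0.6²·58 + 2·(-9)·0.6·12.38
= 5167.8 + 20.88 + (-133.704) = 5054.976.

σ²_T = 5054.976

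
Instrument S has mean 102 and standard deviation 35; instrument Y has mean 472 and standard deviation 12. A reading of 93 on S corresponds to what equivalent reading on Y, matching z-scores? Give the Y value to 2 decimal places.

z = (93 − 102)/35 ≈ -0.2571.
Y = 472 + z·12 = 472 + (93 − 102)·12/35 ≈ 468.91.

Y = 468.91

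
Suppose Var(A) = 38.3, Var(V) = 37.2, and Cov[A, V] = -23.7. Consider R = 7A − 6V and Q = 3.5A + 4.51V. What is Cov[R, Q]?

Cov[R, Q] = -318.791

By bilinearity, Cov[R, Q] = ac·Var(A) + bd·Var(V) + (ad+bc)·Cov[A, V], with a=7, b=-6, c=3.5, d=4.51.
ac·Var(A) = 7·3.5·38.3 = 938.35
bd·Var(V) = (-6)·4.51·37.2 = -1006.632
(ad+bc)·Cov[A, V] = (10.57)·(-23.7) = -250.509
Cov[R, Q] = 938.35 + (-1006.632) + (-250.509) = -318.791.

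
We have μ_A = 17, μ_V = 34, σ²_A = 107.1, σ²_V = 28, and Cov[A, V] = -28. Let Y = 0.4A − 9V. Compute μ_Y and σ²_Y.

μ_Y = -299.2, σ²_Y = 2486.736

μ_Y = 0.4·μ_A + (-9)·μ_V = 0.4·17 + (-9)·34 = -299.2.
σ²_Y = a²·σ²_A + b²·σ²_V + 2ab·Cov[A, V] with a = 0.4, b = -9.
= 0.4²·107.1 + (-9)²·28 + 2·0.4·(-9)·(-28)
= 17.136 + 2268 + 201.6 = 2486.736.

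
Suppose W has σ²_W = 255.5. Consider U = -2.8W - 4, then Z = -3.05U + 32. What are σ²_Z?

σ²_U = (-2.8)²·255.5 = 2003.12.
σ²_Z = (-3.05)²·2003.12 = 18634.0238.

σ²_Z = 18634.0238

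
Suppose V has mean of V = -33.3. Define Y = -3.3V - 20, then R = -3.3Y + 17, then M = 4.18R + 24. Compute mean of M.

mean of Y = (-3.3)·(-33.3) + (-20) = 89.89.
mean of R = (-3.3)·89.89 + 17 = -279.637.
mean of M = 4.18·(-279.637) + 24 = -1144.88266.

mean of M = -1144.88266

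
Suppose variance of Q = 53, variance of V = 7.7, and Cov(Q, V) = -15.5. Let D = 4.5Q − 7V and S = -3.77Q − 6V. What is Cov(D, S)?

Cov(D, S) = -566.29

By bilinearity, Cov(D, S) = ac·variance of Q + bd·variance of V + (ad+bc)·Cov(Q, V), with a=4.5, b=-7, c=-3.77, d=-6.
ac·variance of Q = 4.5·(-3.77)·53 = -899.145
bd·variance of V = (-7)·(-6)·7.7 = 323.4
(ad+bc)·Cov(Q, V) = (-0.61)·(-15.5) = 9.455
Cov(D, S) = -899.145 + 323.4 + 9.455 = -566.29.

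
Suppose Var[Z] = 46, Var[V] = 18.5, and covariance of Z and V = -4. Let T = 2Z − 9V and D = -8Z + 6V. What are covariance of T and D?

By bilinearity, covariance of T and D = ac·Var[Z] + bd·Var[V] + (ad+bc)·covariance of Z and V, with a=2, b=-9, c=-8, d=6.
ac·Var[Z] = 2·(-8)·46 = -736
bd·Var[V] = (-9)·6·18.5 = -999
(ad+bc)·covariance of Z and V = (84)·(-4) = -336
covariance of T and D = -736 + (-999) + (-336) = -2071.

covariance of T and D = -2071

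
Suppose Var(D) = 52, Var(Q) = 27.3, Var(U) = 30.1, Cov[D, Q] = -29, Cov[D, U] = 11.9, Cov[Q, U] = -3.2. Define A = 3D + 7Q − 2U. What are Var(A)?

Var(A) = 654.9

Var(A) = a²·Var(D) + b²·Var(Q) + c²·Var(U) + 2ab·Cov[D, Q] + 2ac·Cov[D, U] + 2bc·Cov[Q, U], with a = 3, b = 7, c = -2.
= 468 + 1337.7 + 120.4 + (-1218) + (-142.8) + 89.6
= 654.9.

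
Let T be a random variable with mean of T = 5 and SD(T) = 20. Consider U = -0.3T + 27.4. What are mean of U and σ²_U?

mean of U = 25.9, σ²_U = 36

U = -0.3T + 27.4 is linear with a = -0.3, b = 27.4.
mean of U = a·mean of T + b = (-0.3)·5 + 27.4 = 25.9.
σ²_T = 20² = 400.
σ²_U = a²·σ²_T = (-0.3)²·400 = 36 (the additive constant 27.4 does not affect variance).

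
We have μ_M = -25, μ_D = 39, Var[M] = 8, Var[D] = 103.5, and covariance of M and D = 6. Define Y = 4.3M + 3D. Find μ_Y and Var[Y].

μ_Y = 9.5, Var[Y] = 1234.22

μ_Y = 4.3·μ_M + 3·μ_D = 4.3·(-25) + 3·39 = 9.5.
Var[Y] = a²·Var[M] + b²·Var[D] + 2ab·covariance of M and D with a = 4.3, b = 3.
= 4.3²·8 + 3²·103.5 + 2·4.3·3·6
= 147.92 + 931.5 + 154.8 = 1234.22.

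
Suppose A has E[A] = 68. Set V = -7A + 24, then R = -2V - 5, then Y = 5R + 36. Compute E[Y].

E[V] = (-7)·68 + 24 = -452.
E[R] = (-2)·(-452) + (-5) = 899.
E[Y] = 5·899 + 36 = 4531.

E[Y] = 4531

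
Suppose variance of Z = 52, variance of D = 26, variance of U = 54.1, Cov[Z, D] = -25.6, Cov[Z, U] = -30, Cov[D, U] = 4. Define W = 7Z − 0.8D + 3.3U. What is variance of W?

variance of W = a²·variance of Z + b²·variance of D + c²·variance of U + 2ab·Cov[Z, D] + 2ac·Cov[Z, U] + 2bc·Cov[D, U], with a = 7, b = -0.8, c = 3.3.
= 2548 + 16.64 + 589.149 + 286.72 + (-1386) + (-21.12)
= 2033.389.

variance of W = 2033.389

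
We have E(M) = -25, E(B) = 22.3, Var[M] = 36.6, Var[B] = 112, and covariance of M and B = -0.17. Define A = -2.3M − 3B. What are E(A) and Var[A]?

E(A) = -9.4, Var[A] = 1199.268

E(A) = (-2.3)·E(M) + (-3)·E(B) = (-2.3)·(-25) + (-3)·22.3 = -9.4.
Var[A] = a²·Var[M] + b²·Var[B] + 2ab·covariance of M and B with a = -2.3, b = -3.
= (-2.3)²·36.6 + (-3)²·112 + 2·(-2.3)·(-3)·(-0.17)
= 193.614 + 1008 + (-2.346) = 1199.268.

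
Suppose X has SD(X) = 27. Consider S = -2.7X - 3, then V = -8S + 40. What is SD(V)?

SD(S) = |-2.7|·27 = 72.9.
SD(V) = |-8|·72.9 = 583.2.

SD(V) = 583.2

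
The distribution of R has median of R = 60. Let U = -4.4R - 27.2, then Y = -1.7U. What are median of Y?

median of Y = 495.04

median of U = (-4.4)·60 + (-27.2) = -291.2.
median of Y = (-1.7)·(-291.2) = 495.04.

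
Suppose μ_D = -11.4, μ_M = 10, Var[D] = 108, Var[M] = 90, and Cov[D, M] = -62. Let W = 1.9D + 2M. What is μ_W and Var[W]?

μ_W = -1.66, Var[W] = 278.68

μ_W = 1.9·μ_D + 2·μ_M = 1.9·(-11.4) + 2·10 = -1.66.
Var[W] = a²·Var[D] + b²·Var[M] + 2ab·Cov[D, M] with a = 1.9, b = 2.
= 1.9²·108 + 2²·90 + 2·1.9·2·(-62)
= 389.88 + 360 + (-471.2) = 278.68.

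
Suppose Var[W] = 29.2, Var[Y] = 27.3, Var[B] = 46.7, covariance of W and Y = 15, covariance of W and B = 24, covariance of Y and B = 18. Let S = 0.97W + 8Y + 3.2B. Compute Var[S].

Var[S] = a²·Var[W] + b²·Var[Y] + c²·Var[B] + 2ab·covariance of W and Y + 2ac·covariance of W and B + 2bc·covariance of Y and B, with a = 0.97, b = 8, c = 3.2.
= 27.47428 + 1747.2 + 478.208 + 232.8 + 148.992 + 921.6
= 3556.27428.

Var[S] = 3556.27428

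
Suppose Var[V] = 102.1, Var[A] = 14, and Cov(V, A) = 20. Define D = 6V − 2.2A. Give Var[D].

Var[D] = a²·Var[V] + b²·Var[A] + 2ab·Cov(V, A) with a = 6, b = -2.2.
= 6²·102.1 + (-2.2)²·14 + 2·6·(-2.2)·20
= 3675.6 + 67.76 + (-528) = 3215.36.

Var[D] = 3215.36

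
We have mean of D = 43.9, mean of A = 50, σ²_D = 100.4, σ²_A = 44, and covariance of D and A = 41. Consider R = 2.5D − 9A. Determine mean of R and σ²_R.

mean of R = 2.5·mean of D + (-9)·mean of A = 2.5·43.9 + (-9)·50 = -340.25.
σ²_R = a²·σ²_D + b²·σ²_A + 2ab·covariance of D and A with a = 2.5, b = -9.
= 2.5²·100.4 + (-9)²·44 + 2·2.5·(-9)·41
= 627.5 + 3564 + (-1845) = 2346.5.

mean of R = -340.25, σ²_R = 2346.5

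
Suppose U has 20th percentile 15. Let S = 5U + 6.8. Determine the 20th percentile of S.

Since a = 5 > 0 the transformation is increasing, so the 20th percentile of S = a·(P_{20} of U) + b = 5·15 + 6.8 = 81.8.

20th percentile of S = 81.8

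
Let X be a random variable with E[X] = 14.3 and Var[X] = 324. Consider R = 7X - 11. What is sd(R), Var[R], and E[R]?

R = 7X - 11 is linear with a = 7, b = -11.
sd(X) = √324 = 18.
sd(R) = |a|·sd(X) = |7|·18 = 126.
Var[R] = a²·Var[X] = 7²·324 = 15876 (the additive constant -11 does not affect variance).
E[R] = a·E[X] + b = 7·14.3 + (-11) = 89.1.

sd(R) = 126, Var[R] = 15876, E[R] = 89.1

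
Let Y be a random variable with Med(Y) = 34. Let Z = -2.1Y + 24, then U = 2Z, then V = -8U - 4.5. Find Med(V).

Med(Z) = (-2.1)·34 + 24 = -47.4.
Med(U) = 2·(-47.4) = -94.8.
Med(V) = (-8)·(-94.8) + (-4.5) = 753.9.

Med(V) = 753.9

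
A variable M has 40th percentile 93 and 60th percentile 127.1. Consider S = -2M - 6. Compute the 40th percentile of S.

Since a = -2 < 0 the transformation is decreasing, reversing order: the 40th percentile of S corresponds to the 60th percentile of M.
So P_{40}(S) = a·P_{60}(M) + b = (-2)·127.1 + (-6) = -260.2.

40th percentile of S = -260.2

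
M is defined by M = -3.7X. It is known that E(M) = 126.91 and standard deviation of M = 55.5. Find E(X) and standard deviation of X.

From M = -3.7X: E(M) = a·E(X) + b, so E(X) = (E(M) − b)/a = (126.91 − 0)/(-3.7) = -34.3.
standard deviation of M = |a|·standard deviation of X, so standard deviation of X = 55.5/|-3.7| = 15.

E(X) = -34.3, standard deviation of X = 15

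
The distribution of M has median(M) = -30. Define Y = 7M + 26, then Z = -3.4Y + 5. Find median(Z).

median(Y) = 7·(-30) + 26 = -184.
median(Z) = (-3.4)·(-184) + 5 = 630.6.

median(Z) = 630.6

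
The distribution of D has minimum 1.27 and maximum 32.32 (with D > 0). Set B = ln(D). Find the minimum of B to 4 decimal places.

ln(D) is increasing on this domain, so min(B) comes from min(D) = 1.27: min(B) = ln(1.27) ≈ 0.239.

min(B) = 0.239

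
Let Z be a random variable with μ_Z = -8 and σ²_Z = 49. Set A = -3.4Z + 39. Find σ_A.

A = -3.4Z + 39 is linear with a = -3.4, b = 39.
σ_Z = √49 = 7.
σ_A = |a|·σ_Z = |-3.4|·7 = 23.8.

σ_A = 23.8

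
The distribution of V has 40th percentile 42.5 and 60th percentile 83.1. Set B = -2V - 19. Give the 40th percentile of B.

40th percentile of B = -185.2

Since a = -2 < 0 the transformation is decreasing, reversing order: the 40th percentile of B corresponds to the 60th percentile of V.
So P_{40}(B) = a·P_{60}(V) + b = (-2)·83.1 + (-19) = -185.2.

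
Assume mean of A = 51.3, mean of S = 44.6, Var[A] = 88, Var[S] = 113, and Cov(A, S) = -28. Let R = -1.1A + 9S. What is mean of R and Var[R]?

mean of R = 344.97, Var[R] = 9813.88

mean of R = (-1.1)·mean of A + 9·mean of S = (-1.1)·51.3 + 9·44.6 = 344.97.
Var[R] = a²·Var[A] + b²·Var[S] + 2ab·Cov(A, S) with a = -1.1, b = 9.
= (-1.1)²·88 + 9²·113 + 2·(-1.1)·9·(-28)
= 106.48 + 9153 + 554.4 = 9813.88.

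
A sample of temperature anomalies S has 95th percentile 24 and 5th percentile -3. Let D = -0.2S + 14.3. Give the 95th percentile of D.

95th percentile of D = 14.9

Since a = -0.2 < 0 the transformation is decreasing, reversing order: the 95th percentile of D corresponds to the 5th percentile of S.
So P_{95}(D) = a·P_{5}(S) + b = (-0.2)·(-3) + 14.3 = 14.9.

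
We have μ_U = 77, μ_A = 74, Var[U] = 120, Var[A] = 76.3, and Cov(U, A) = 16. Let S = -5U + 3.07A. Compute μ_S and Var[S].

μ_S = (-5)·μ_U + 3.07·μ_A = (-5)·77 + 3.07·74 = -157.82.
Var[S] = a²·Var[U] + b²·Var[A] + 2ab·Cov(U, A) with a = -5, b = 3.07.
= (-5)²·120 + 3.07²·76.3 + 2·(-5)·3.07·16
= 3000 + 719.11987 + (-491.2) = 3227.91987.

μ_S = -157.82, Var[S] = 3227.91987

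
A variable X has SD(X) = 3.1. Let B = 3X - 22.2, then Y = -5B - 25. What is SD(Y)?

SD(Y) = 46.5

SD(B) = |3|·3.1 = 9.3.
SD(Y) = |-5|·9.3 = 46.5.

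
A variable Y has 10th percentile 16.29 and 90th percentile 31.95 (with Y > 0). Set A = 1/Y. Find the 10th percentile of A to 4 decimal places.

1/Y is decreasing on Y > 0, so percentile order reverses: P_{10}(A) uses P_{90}(Y) = 31.95.
P_{10}(A) = 1/31.95 ≈ 0.0313.

10th percentile of A = 0.0313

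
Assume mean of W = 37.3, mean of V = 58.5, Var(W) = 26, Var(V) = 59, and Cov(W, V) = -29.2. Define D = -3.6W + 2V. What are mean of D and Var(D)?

mean of D = -17.28, Var(D) = 993.44

mean of D = (-3.6)·mean of W + 2·mean of V = (-3.6)·37.3 + 2·58.5 = -17.28.
Var(D) = a²·Var(W) + b²·Var(V) + 2ab·Cov(W, V) with a = -3.6, b = 2.
= (-3.6)²·26 + 2²·59 + 2·(-3.6)·2·(-29.2)
= 336.96 + 236 + 420.48 = 993.44.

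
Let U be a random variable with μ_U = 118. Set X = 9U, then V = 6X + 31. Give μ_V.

μ_X = 9·118 = 1062.
μ_V = 6·1062 + 31 = 6403.

μ_V = 6403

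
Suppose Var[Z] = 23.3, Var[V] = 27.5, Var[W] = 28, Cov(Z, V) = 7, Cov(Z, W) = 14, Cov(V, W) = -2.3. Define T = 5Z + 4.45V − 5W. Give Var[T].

Var[T] = a²·Var[Z] + b²·Var[V] + c²·Var[W] + 2ab·Cov(Z, V) + 2ac·Cov(Z, W) + 2bc·Cov(V, W), with a = 5, b = 4.45, c = -5.
= 582.5 + 544.56875 + 700 + 311.5 + (-700) + 102.35
= 1540.91875.

Var[T] = 1540.91875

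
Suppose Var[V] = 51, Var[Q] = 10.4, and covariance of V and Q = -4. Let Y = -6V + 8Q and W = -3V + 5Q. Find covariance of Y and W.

By bilinearity, covariance of Y and W = ac·Var[V] + bd·Var[Q] + (ad+bc)·covariance of V and Q, with a=-6, b=8, c=-3, d=5.
ac·Var[V] = (-6)·(-3)·51 = 918
bd·Var[Q] = 8·5·10.4 = 416
(ad+bc)·covariance of V and Q = (-54)·(-4) = 216
covariance of Y and W = 918 + 416 + 216 = 1550.

covariance of Y and W = 1550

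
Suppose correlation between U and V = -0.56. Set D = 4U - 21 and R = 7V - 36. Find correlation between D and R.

correlation between D and R = -0.56

Linear rescalings preserve correlation up to sign; here the slopes 4 and 7 have the same sign, so correlation between D and R = correlation between U and V = -0.56.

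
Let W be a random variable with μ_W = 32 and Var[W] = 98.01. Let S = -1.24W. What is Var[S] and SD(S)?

Var[S] = 150.700176, SD(S) = 12.276

S = -1.24W is linear with a = -1.24, b = 0.
Var[S] = a²·Var[W] = (-1.24)²·98.01 = 150.700176.
SD(W) = √98.01 = 9.9.
SD(S) = |a|·SD(W) = |-1.24|·9.9 = 12.276.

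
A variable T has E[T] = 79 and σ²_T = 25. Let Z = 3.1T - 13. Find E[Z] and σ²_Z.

E[Z] = 231.9, σ²_Z = 240.25

Z = 3.1T - 13 is linear with a = 3.1, b = -13.
E[Z] = a·E[T] + b = 3.1·79 + (-13) = 231.9.
σ²_Z = a²·σ²_T = 3.1²·25 = 240.25 (the additive constant -13 does not affect variance).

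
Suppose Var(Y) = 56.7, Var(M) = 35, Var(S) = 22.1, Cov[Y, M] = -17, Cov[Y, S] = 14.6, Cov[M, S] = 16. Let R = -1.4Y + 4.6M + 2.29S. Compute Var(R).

Var(R) = a²·Var(Y) + b²·Var(M) + c²·Var(S) + 2ab·Cov[Y, M] + 2ac·Cov[Y, S] + 2bc·Cov[M, S], with a = -1.4, b = 4.6, c = 2.29.
= 111.132 + 740.6 + 115.89461 + 218.96 + (-93.6152) + 337.088
= 1430.05941.

Var(R) = 1430.05941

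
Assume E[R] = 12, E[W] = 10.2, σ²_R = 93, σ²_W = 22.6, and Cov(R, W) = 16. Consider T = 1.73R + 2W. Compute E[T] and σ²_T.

E[T] = 41.16, σ²_T = 479.4597

E[T] = 1.73·E[R] + 2·E[W] = 1.73·12 + 2·10.2 = 41.16.
σ²_T = a²·σ²_R + b²·σ²_W + 2ab·Cov(R, W) with a = 1.73, b = 2.
= 1.73²·93 + 2²·22.6 + 2·1.73·2·16
= 278.3397 + 90.4 + 110.72 = 479.4597.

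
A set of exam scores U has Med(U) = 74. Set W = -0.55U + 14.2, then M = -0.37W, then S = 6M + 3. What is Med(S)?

Med(W) = (-0.55)·74 + 14.2 = -26.5.
Med(M) = (-0.37)·(-26.5) = 9.805.
Med(S) = 6·9.805 + 3 = 61.83.

Med(S) = 61.83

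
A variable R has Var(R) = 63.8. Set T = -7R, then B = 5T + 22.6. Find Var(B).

Var(T) = (-7)²·63.8 = 3126.2.
Var(B) = 5²·3126.2 = 78155.

Var(B) = 78155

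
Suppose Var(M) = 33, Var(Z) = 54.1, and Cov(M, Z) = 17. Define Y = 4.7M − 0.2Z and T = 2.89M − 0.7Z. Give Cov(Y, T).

Cov(Y, T) = 390.057

By bilinearity, Cov(Y, T) = ac·Var(M) + bd·Var(Z) + (ad+bc)·Cov(M, Z), with a=4.7, b=-0.2, c=2.89, d=-0.7.
ac·Var(M) = 4.7·2.89·33 = 448.239
bd·Var(Z) = (-0.2)·(-0.7)·54.1 = 7.574
(ad+bc)·Cov(M, Z) = (-3.868)·17 = -65.756
Cov(Y, T) = 448.239 + 7.574 + (-65.756) = 390.057.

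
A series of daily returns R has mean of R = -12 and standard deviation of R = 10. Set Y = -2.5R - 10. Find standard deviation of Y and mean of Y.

standard deviation of Y = 25, mean of Y = 20

Y = -2.5R - 10 is linear with a = -2.5, b = -10.
standard deviation of Y = |a|·standard deviation of R = |-2.5|·10 = 25.
mean of Y = a·mean of R + b = (-2.5)·(-12) + (-10) = 20.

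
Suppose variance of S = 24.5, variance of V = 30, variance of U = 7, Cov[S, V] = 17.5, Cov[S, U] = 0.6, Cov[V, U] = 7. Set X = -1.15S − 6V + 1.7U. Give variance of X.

variance of X = 1228.98525

variance of X = a²·variance of S + b²·variance of V + c²·variance of U + 2ab·Cov[S, V] + 2ac·Cov[S, U] + 2bc·Cov[V, U], with a = -1.15, b = -6, c = 1.7.
= 32.40125 + 1080 + 20.23 + 241.5 + (-2.346) + (-142.8)
= 1228.98525.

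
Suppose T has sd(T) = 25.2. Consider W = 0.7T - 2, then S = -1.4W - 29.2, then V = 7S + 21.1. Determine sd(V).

sd(W) = |0.7|·25.2 = 17.64.
sd(S) = |-1.4|·17.64 = 24.696.
sd(V) = |7|·24.696 = 172.872.

sd(V) = 172.872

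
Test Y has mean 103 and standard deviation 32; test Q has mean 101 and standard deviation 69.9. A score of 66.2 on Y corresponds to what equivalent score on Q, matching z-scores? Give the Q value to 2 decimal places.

z = (66.2 − 103)/32 = -1.15.
Q = 101 + z·69.9 = 101 + (66.2 − 103)·69.9/32 ≈ 20.62.

Q = 20.62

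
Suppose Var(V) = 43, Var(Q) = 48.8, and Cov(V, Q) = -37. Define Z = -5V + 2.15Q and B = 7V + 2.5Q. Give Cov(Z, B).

Cov(Z, B) = -1337.05

By bilinearity, Cov(Z, B) = ac·Var(V) + bd·Var(Q) + (ad+bc)·Cov(V, Q), with a=-5, b=2.15, c=7, d=2.5.
ac·Var(V) = (-5)·7·43 = -1505
bd·Var(Q) = 2.15·2.5·48.8 = 262.3
(ad+bc)·Cov(V, Q) = (2.55)·(-37) = -94.35
Cov(Z, B) = -1505 + 262.3 + (-94.35) = -1337.05.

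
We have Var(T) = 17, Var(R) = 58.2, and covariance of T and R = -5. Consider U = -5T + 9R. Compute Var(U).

Var(U) = 5589.2

Var(U) = a²·Var(T) + b²·Var(R) + 2ab·covariance of T and R with a = -5, b = 9.
= (-5)²·17 + 9²·58.2 + 2·(-5)·9·(-5)
= 425 + 4714.2 + 450 = 5589.2.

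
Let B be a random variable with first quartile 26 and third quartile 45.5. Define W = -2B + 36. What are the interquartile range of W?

IQR of B = Q3 − Q1 = 45.5 − 26 = 19.5.
Under W = aB + b, IQR(W) = |a|·IQR(B) = |-2|·19.5 = 39 (shifts cancel; spread scales by |a|).

IQR(W) = 39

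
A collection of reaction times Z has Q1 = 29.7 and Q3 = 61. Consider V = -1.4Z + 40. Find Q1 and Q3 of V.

a = -1.4 < 0 reverses order: Q1(V) comes from Q3(Z), Q3(V) from Q1(Z).
Q1(V) = (-1.4)·61 + 40 = -45.4; Q3(V) = (-1.4)·29.7 + 40 = -1.58.

Q1(V) = -45.4, Q3(V) = -1.58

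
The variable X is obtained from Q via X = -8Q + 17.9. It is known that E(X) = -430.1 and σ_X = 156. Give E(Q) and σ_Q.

E(Q) = 56, σ_Q = 19.5

From X = -8Q + 17.9: E(X) = a·E(Q) + b, so E(Q) = (E(X) − b)/a = (-430.1 − 17.9)/(-8) = 56.
σ_X = |a|·σ_Q, so σ_Q = 156/|-8| = 19.5.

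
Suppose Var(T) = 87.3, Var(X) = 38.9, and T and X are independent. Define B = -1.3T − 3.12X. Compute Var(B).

Var(B) = 526.20516

Var(B) = a²·Var(T) + b²·Var(X) + 2ab·covariance of T and X with a = -1.3, b = -3.12.
Independence gives covariance of T and X = 0.
= (-1.3)²·87.3 + (-3.12)²·38.9 + 2·(-1.3)·(-3.12)·0
= 147.537 + 378.66816 + 0 = 526.20516.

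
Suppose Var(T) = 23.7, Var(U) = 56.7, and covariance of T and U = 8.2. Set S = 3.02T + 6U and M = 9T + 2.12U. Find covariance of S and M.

covariance of S and M = 1860.68968

By bilinearity, covariance of S and M = ac·Var(T) + bd·Var(U) + (ad+bc)·covariance of T and U, with a=3.02, b=6, c=9, d=2.12.
ac·Var(T) = 3.02·9·23.7 = 644.166
bd·Var(U) = 6·2.12·56.7 = 721.224
(ad+bc)·covariance of T and U = (60.4024)·8.2 = 495.29968
covariance of S and M = 644.166 + 721.224 + 495.29968 = 1860.68968.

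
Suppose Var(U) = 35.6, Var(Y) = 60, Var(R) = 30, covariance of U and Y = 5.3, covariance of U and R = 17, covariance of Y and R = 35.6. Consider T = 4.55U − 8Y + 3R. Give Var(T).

Var(T) = a²·Var(U) + b²·Var(Y) + c²·Var(R) + 2ab·covariance of U and Y + 2ac·covariance of U and R + 2bc·covariance of Y and R, with a = 4.55, b = -8, c = 3.
= 737.009 + 3840 + 270 + (-385.84) + 464.1 + (-1708.8)
= 3216.469.

Var(T) = 3216.469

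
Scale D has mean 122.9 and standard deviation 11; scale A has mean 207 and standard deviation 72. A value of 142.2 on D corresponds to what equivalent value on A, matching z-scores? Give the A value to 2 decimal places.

z = (142.2 − 122.9)/11 ≈ 1.7545.
A = 207 + z·72 = 207 + (142.2 − 122.9)·72/11 ≈ 333.33.

A = 333.33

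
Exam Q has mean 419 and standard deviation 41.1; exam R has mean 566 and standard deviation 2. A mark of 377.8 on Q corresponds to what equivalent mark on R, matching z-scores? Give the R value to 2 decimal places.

R = 564.00

z = (377.8 − 419)/41.1 ≈ -1.0024.
R = 566 + z·2 = 566 + (377.8 − 419)·2/41.1 ≈ 564.00.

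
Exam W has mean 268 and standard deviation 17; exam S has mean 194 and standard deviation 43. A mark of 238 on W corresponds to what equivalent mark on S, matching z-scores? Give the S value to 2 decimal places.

S = 118.12

z = (238 − 268)/17 ≈ -1.7647.
S = 194 + z·43 = 194 + (238 − 268)·43/17 ≈ 118.12.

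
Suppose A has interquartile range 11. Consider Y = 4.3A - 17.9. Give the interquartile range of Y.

IQR(Y) = 47.3

Under Y = aA + b, IQR(Y) = |a|·IQR(A) = |4.3|·11 = 47.3 (shifts cancel; spread scales by |a|).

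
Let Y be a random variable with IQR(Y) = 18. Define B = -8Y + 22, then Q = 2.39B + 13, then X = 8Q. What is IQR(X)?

IQR(B) = |-8|·18 = 144.
IQR(Q) = |2.39|·144 = 344.16.
IQR(X) = |8|·344.16 = 2753.28.

IQR(X) = 2753.28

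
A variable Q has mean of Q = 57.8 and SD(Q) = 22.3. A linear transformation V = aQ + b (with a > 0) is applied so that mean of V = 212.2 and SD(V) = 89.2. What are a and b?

a = 4, b = -19

SD(V) = a·SD(Q) (a > 0), so a = 89.2/22.3 = 4.
mean of V = a·mean of Q + b, so b = 212.2 − 4·57.8 = -19.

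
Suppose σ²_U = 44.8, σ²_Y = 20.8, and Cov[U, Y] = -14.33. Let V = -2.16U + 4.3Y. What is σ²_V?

σ²_V = a²·σ²_U + b²·σ²_Y + 2ab·Cov[U, Y] with a = -2.16, b = 4.3.
= (-2.16)²·44.8 + 4.3²·20.8 + 2·(-2.16)·4.3·(-14.33)
= 209.01888 + 384.592 + 266.19408 = 859.80496.

σ²_V = 859.80496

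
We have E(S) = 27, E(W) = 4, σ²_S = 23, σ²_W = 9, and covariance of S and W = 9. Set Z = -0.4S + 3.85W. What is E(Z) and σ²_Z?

E(Z) = 4.6, σ²_Z = 109.3625

E(Z) = (-0.4)·E(S) + 3.85·E(W) = (-0.4)·27 + 3.85·4 = 4.6.
σ²_Z = a²·σ²_S + b²·σ²_W + 2ab·covariance of S and W with a = -0.4, b = 3.85.
= (-0.4)²·23 + 3.85²·9 + 2·(-0.4)·3.85·9
= 3.68 + 133.4025 + (-27.72) = 109.3625.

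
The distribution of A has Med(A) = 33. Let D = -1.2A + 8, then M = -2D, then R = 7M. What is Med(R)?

Med(R) = 442.4

Med(D) = (-1.2)·33 + 8 = -31.6.
Med(M) = (-2)·(-31.6) = 63.2.
Med(R) = 7·63.2 = 442.4.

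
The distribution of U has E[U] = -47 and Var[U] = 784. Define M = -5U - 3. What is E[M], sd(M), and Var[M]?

E[M] = 232, sd(M) = 140, Var[M] = 19600

M = -5U - 3 is linear with a = -5, b = -3.
E[M] = a·E[U] + b = (-5)·(-47) + (-3) = 232.
sd(U) = √784 = 28.
sd(M) = |a|·sd(U) = |-5|·28 = 140.
Var[M] = a²·Var[U] = (-5)²·784 = 19600 (the additive constant -3 does not affect variance).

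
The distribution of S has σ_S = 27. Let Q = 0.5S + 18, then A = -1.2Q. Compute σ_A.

σ_Q = |0.5|·27 = 13.5.
σ_A = |-1.2|·13.5 = 16.2.

σ_A = 16.2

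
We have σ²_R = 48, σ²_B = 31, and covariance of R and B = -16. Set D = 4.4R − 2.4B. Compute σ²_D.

σ²_D = a²·σ²_R + b²·σ²_B + 2ab·covariance of R and B with a = 4.4, b = -2.4.
= 4.4²·48 + (-2.4)²·31 + 2·4.4·(-2.4)·(-16)
= 929.28 + 178.56 + 337.92 = 1445.76.

σ²_D = 1445.76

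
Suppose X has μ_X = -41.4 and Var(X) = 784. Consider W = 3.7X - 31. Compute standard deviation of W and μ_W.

standard deviation of W = 103.6, μ_W = -184.18

W = 3.7X - 31 is linear with a = 3.7, b = -31.
standard deviation of X = √784 = 28.
standard deviation of W = |a|·standard deviation of X = |3.7|·28 = 103.6.
μ_W = a·μ_X + b = 3.7·(-41.4) + (-31) = -184.18.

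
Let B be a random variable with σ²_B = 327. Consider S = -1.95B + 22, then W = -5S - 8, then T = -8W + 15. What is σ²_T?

σ²_T = 1989468

σ²_S = (-1.95)²·327 = 1243.4175.
σ²_W = (-5)²·1243.4175 = 31085.4375.
σ²_T = (-8)²·31085.4375 = 1989468.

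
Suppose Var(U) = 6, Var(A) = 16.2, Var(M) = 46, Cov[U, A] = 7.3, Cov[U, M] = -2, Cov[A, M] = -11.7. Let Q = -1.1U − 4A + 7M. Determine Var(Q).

Var(Q) = 3270.7

Var(Q) = a²·Var(U) + b²·Var(A) + c²·Var(M) + 2ab·Cov[U, A] + 2ac·Cov[U, M] + 2bc·Cov[A, M], with a = -1.1, b = -4, c = 7.
= 7.26 + 259.2 + 2254 + 64.24 + 30.8 + 655.2
= 3270.7.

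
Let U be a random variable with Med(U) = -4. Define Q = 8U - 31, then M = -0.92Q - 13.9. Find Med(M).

Med(Q) = 8·(-4) + (-31) = -63.
Med(M) = (-0.92)·(-63) + (-13.9) = 44.06.

Med(M) = 44.06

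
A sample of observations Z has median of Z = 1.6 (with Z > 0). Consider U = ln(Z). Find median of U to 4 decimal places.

median of U = 0.47

ln(Z) is monotone on this domain, so median of U = ln(1.6) ≈ 0.47.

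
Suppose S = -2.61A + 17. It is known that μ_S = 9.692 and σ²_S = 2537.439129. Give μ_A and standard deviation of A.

μ_A = 2.8, standard deviation of A = 19.3

From S = -2.61A + 17: μ_S = a·μ_A + b, so μ_A = (μ_S − b)/a = (9.692 − 17)/(-2.61) = 2.8.
standard deviation of S = √2537.439129 = 50.373.
standard deviation of S = |a|·standard deviation of A, so standard deviation of A = 50.373/|-2.61| = 19.3.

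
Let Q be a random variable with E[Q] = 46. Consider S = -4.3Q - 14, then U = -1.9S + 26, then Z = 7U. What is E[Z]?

E[Z] = 2998.94

E[S] = (-4.3)·46 + (-14) = -211.8.
E[U] = (-1.9)·(-211.8) + 26 = 428.42.
E[Z] = 7·428.42 = 2998.94.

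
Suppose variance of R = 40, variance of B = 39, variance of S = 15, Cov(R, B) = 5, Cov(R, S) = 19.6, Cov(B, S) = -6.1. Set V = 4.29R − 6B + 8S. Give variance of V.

variance of V = 4773.708

variance of V = a²·variance of R + b²·variance of B + c²·variance of S + 2ab·Cov(R, B) + 2ac·Cov(R, S) + 2bc·Cov(B, S), with a = 4.29, b = -6, c = 8.
= 736.164 + 1404 + 960 + (-257.4) + 1345.344 + 585.6
= 4773.708.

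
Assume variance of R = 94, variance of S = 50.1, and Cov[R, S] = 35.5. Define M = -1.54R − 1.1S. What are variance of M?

variance of M = a²·variance of R + b²·variance of S + 2ab·Cov[R, S] with a = -1.54, b = -1.1.
= (-1.54)²·94 + (-1.1)²·50.1 + 2·(-1.54)·(-1.1)·35.5
= 222.9304 + 60.621 + 120.274 = 403.8254.

variance of M = 403.8254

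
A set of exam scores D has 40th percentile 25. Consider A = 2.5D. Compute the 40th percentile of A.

Since a = 2.5 > 0 the transformation is increasing, so the 40th percentile of A = a·(P_{40} of D) + b = 2.5·25 = 62.5.

40th percentile of A = 62.5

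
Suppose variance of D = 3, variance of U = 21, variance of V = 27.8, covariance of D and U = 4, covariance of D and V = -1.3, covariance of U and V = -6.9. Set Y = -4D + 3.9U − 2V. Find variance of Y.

variance of Y = 440.65

variance of Y = a²·variance of D + b²·variance of U + c²·variance of V + 2ab·covariance of D and U + 2ac·covariance of D and V + 2bc·covariance of U and V, with a = -4, b = 3.9, c = -2.
= 48 + 319.41 + 111.2 + (-124.8) + (-20.8) + 107.64
= 440.65.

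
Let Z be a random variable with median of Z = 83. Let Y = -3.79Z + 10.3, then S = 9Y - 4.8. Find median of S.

median of Y = (-3.79)·83 + 10.3 = -304.27.
median of S = 9·(-304.27) + (-4.8) = -2743.23.

median of S = -2743.23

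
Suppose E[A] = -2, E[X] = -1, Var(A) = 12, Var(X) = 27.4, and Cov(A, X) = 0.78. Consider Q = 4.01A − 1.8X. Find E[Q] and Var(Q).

E[Q] = -6.22, Var(Q) = 270.47712

E[Q] = 4.01·E[A] + (-1.8)·E[X] = 4.01·(-2) + (-1.8)·(-1) = -6.22.
Var(Q) = a²·Var(A) + b²·Var(X) + 2ab·Cov(A, X) with a = 4.01, b = -1.8.
= 4.01²·12 + (-1.8)²·27.4 + 2·4.01·(-1.8)·0.78
= 192.9612 + 88.776 + (-11.26008) = 270.47712.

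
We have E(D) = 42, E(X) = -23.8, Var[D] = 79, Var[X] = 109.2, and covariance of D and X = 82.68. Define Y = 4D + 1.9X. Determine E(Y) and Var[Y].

E(Y) = 4·E(D) + 1.9·E(X) = 4·42 + 1.9·(-23.8) = 122.78.
Var[Y] = a²·Var[D] + b²·Var[X] + 2ab·covariance of D and X with a = 4, b = 1.9.
= 4²·79 + 1.9²·109.2 + 2·4·1.9·82.68
= 1264 + 394.212 + 1256.736 = 2914.948.

E(Y) = 122.78, Var[Y] = 2914.948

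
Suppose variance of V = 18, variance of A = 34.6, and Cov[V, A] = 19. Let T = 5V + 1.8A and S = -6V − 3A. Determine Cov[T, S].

By bilinearity, Cov[T, S] = ac·variance of V + bd·variance of A + (ad+bc)·Cov[V, A], with a=5, b=1.8, c=-6, d=-3.
ac·variance of V = 5·(-6)·18 = -540
bd·variance of A = 1.8·(-3)·34.6 = -186.84
(ad+bc)·Cov[V, A] = (-25.8)·19 = -490.2
Cov[T, S] = -540 + (-186.84) + (-490.2) = -1217.04.

Cov[T, S] = -1217.04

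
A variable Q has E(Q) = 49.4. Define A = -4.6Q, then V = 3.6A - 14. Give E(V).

E(A) = (-4.6)·49.4 = -227.24.
E(V) = 3.6·(-227.24) + (-14) = -832.064.

E(V) = -832.064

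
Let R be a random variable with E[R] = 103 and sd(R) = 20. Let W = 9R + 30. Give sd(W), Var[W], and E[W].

sd(W) = 180, Var[W] = 32400, E[W] = 957

W = 9R + 30 is linear with a = 9, b = 30.
sd(W) = |a|·sd(R) = |9|·20 = 180.
Var[R] = 20² = 400.
Var[W] = a²·Var[R] = 9²·400 = 32400 (the additive constant 30 does not affect variance).
E[W] = a·E[R] + b = 9·103 + 30 = 957.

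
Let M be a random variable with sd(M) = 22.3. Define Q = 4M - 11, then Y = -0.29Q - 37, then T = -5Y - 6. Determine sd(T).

sd(Q) = |4|·22.3 = 89.2.
sd(Y) = |-0.29|·89.2 = 25.868.
sd(T) = |-5|·25.868 = 129.34.

sd(T) = 129.34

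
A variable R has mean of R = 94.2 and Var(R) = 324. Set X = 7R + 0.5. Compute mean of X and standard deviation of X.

X = 7R + 0.5 is linear with a = 7, b = 0.5.
mean of X = a·mean of R + b = 7·94.2 + 0.5 = 659.9.
standard deviation of R = √324 = 18.
standard deviation of X = |a|·standard deviation of R = |7|·18 = 126.

mean of X = 659.9, standard deviation of X = 126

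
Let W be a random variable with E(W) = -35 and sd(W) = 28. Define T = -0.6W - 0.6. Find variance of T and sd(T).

variance of T = 282.24, sd(T) = 16.8

T = -0.6W - 0.6 is linear with a = -0.6, b = -0.6.
variance of W = 28² = 784.
variance of T = a²·variance of W = (-0.6)²·784 = 282.24 (the additive constant -0.6 does not affect variance).
sd(T) = |a|·sd(W) = |-0.6|·28 = 16.8.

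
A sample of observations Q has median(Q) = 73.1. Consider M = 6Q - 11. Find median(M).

median(M) = 427.6

A linear map preserves order up to sign, so median(M) = a·median(Q) + b = 6·73.1 + (-11) = 427.6.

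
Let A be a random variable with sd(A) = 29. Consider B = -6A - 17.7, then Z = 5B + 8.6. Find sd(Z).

sd(Z) = 870

sd(B) = |-6|·29 = 174.
sd(Z) = |5|·174 = 870.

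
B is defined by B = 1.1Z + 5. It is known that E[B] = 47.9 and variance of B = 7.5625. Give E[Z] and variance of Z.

E[Z] = 39, variance of Z = 6.25

From B = 1.1Z + 5: E[B] = a·E[Z] + b, so E[Z] = (E[B] − b)/a = (47.9 − 5)/1.1 = 39.
variance of B = a²·variance of Z, so variance of Z = 7.5625/1.1² = 6.25.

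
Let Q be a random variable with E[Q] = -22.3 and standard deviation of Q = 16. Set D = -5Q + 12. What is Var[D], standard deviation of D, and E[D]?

Var[D] = 6400, standard deviation of D = 80, E[D] = 123.5

D = -5Q + 12 is linear with a = -5, b = 12.
Var[Q] = 16² = 256.
Var[D] = a²·Var[Q] = (-5)²·256 = 6400 (the additive constant 12 does not affect variance).
standard deviation of D = |a|·standard deviation of Q = |-5|·16 = 80.
E[D] = a·E[Q] + b = (-5)·(-22.3) + 12 = 123.5.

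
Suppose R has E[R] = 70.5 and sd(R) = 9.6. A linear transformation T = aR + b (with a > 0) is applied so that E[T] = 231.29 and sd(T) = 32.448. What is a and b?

a = 3.38, b = -7

sd(T) = a·sd(R) (a > 0), so a = 32.448/9.6 = 3.38.
E[T] = a·E[R] + b, so b = 231.29 − 3.38·70.5 = -7.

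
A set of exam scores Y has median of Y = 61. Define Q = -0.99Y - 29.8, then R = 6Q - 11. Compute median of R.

median of Q = (-0.99)·61 + (-29.8) = -90.19.
median of R = 6·(-90.19) + (-11) = -552.14.

median of R = -552.14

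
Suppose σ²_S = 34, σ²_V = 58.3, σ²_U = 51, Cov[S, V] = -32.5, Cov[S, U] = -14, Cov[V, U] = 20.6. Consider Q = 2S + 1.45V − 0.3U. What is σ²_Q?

σ²_Q = a²·σ²_S + b²·σ²_V + c²·σ²_U + 2ab·Cov[S, V] + 2ac·Cov[S, U] + 2bc·Cov[V, U], with a = 2, b = 1.45, c = -0.3.
= 136 + 122.57575 + 4.59 + (-188.5) + 16.8 + (-17.922)
= 73.54375.

σ²_Q = 73.54375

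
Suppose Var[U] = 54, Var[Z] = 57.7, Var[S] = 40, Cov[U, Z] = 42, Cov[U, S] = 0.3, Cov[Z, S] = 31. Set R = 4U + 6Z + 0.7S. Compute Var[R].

Var[R] = 5238.88

Var[R] = a²·Var[U] + b²·Var[Z] + c²·Var[S] + 2ab·Cov[U, Z] + 2ac·Cov[U, S] + 2bc·Cov[Z, S], with a = 4, b = 6, c = 0.7.
= 864 + 2077.2 + 19.6 + 2016 + 1.68 + 260.4
= 5238.88.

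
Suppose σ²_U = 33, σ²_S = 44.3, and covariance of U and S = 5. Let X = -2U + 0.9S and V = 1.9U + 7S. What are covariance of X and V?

covariance of X and V = 92.24

By bilinearity, covariance of X and V = ac·σ²_U + bd·σ²_S + (ad+bc)·covariance of U and S, with a=-2, b=0.9, c=1.9, d=7.
ac·σ²_U = (-2)·1.9·33 = -125.4
bd·σ²_S = 0.9·7·44.3 = 279.09
(ad+bc)·covariance of U and S = (-12.29)·5 = -61.45
covariance of X and V = -125.4 + 279.09 + (-61.45) = 92.24.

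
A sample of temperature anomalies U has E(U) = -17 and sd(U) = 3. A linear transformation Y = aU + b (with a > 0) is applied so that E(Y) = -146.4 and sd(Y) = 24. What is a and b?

sd(Y) = a·sd(U) (a > 0), so a = 24/3 = 8.
E(Y) = a·E(U) + b, so b = -146.4 − 8·(-17) = -10.4.

a = 8, b = -10.4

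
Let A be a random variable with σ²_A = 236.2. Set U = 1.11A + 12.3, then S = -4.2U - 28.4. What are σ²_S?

σ²_U = 1.11²·236.2 = 291.02202.
σ²_S = (-4.2)²·291.02202 = 5133.6284328.

σ²_S = 5133.6284328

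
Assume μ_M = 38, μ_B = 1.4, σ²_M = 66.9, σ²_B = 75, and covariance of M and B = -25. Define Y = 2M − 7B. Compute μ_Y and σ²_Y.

μ_Y = 66.2, σ²_Y = 4642.6

μ_Y = 2·μ_M + (-7)·μ_B = 2·38 + (-7)·1.4 = 66.2.
σ²_Y = a²·σ²_M + b²·σ²_B + 2ab·covariance of M and B with a = 2, b = -7.
= 2²·66.9 + (-7)²·75 + 2·2·(-7)·(-25)
= 267.6 + 3675 + 700 = 4642.6.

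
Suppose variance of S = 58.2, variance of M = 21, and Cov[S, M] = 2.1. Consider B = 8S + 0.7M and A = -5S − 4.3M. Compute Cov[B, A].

Cov[B, A] = -2470.8

By bilinearity, Cov[B, A] = ac·variance of S + bd·variance of M + (ad+bc)·Cov[S, M], with a=8, b=0.7, c=-5, d=-4.3.
ac·variance of S = 8·(-5)·58.2 = -2328
bd·variance of M = 0.7·(-4.3)·21 = -63.21
(ad+bc)·Cov[S, M] = (-37.9)·2.1 = -79.59
Cov[B, A] = -2328 + (-63.21) + (-79.59) = -2470.8.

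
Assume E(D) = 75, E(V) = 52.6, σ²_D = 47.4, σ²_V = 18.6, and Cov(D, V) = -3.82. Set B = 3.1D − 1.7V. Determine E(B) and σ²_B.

E(B) = 3.1·E(D) + (-1.7)·E(V) = 3.1·75 + (-1.7)·52.6 = 143.08.
σ²_B = a²·σ²_D + b²·σ²_V + 2ab·Cov(D, V) with a = 3.1, b = -1.7.
= 3.1²·47.4 + (-1.7)²·18.6 + 2·3.1·(-1.7)·(-3.82)
= 455.514 + 53.754 + 40.2628 = 549.5308.

E(B) = 143.08, σ²_B = 549.5308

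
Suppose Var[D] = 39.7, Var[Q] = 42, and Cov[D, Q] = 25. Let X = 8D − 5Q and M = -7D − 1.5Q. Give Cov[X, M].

By bilinearity, Cov[X, M] = ac·Var[D] + bd·Var[Q] + (ad+bc)·Cov[D, Q], with a=8, b=-5, c=-7, d=-1.5.
ac·Var[D] = 8·(-7)·39.7 = -2223.2
bd·Var[Q] = (-5)·(-1.5)·42 = 315
(ad+bc)·Cov[D, Q] = (23)·25 = 575
Cov[X, M] = -2223.2 + 315 + 575 = -1333.2.

Cov[X, M] = -1333.2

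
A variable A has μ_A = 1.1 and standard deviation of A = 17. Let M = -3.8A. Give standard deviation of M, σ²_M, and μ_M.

standard deviation of M = 64.6, σ²_M = 4173.16, μ_M = -4.18

M = -3.8A is linear with a = -3.8, b = 0.
standard deviation of M = |a|·standard deviation of A = |-3.8|·17 = 64.6.
σ²_A = 17² = 289.
σ²_M = a²·σ²_A = (-3.8)²·289 = 4173.16.
μ_M = a·μ_A + b = (-3.8)·1.1 = -4.18.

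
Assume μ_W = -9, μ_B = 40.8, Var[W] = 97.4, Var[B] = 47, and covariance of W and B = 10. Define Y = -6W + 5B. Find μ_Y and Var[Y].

μ_Y = 258, Var[Y] = 4081.4

μ_Y = (-6)·μ_W + 5·μ_B = (-6)·(-9) + 5·40.8 = 258.
Var[Y] = a²·Var[W] + b²·Var[B] + 2ab·covariance of W and B with a = -6, b = 5.
= (-6)²·97.4 + 5²·47 + 2·(-6)·5·10
= 3506.4 + 1175 + (-600) = 4081.4.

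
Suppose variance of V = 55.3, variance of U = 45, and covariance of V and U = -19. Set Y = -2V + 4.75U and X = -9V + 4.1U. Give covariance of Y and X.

By bilinearity, covariance of Y and X = ac·variance of V + bd·variance of U + (ad+bc)·covariance of V and U, with a=-2, b=4.75, c=-9, d=4.1.
ac·variance of V = (-2)·(-9)·55.3 = 995.4
bd·variance of U = 4.75·4.1·45 = 876.375
(ad+bc)·covariance of V and U = (-50.95)·(-19) = 968.05
covariance of Y and X = 995.4 + 876.375 + 968.05 = 2839.825.

covariance of Y and X = 2839.825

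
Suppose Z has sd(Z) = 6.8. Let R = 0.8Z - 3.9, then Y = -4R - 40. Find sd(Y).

sd(R) = |0.8|·6.8 = 5.44.
sd(Y) = |-4|·5.44 = 21.76.

sd(Y) = 21.76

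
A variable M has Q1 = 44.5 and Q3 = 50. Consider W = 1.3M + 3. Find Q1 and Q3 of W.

a = 1.3 > 0: Q1(W) = a·Q1(M)+b = 60.85, Q3(W) = a·Q3(M)+b = 68.

Q1(W) = 60.85, Q3(W) = 68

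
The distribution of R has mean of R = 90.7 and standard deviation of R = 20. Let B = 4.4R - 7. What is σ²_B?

σ²_B = 7744

B = 4.4R - 7 is linear with a = 4.4, b = -7.
σ²_R = 20² = 400.
σ²_B = a²·σ²_R = 4.4²·400 = 7744 (the additive constant -7 does not affect variance).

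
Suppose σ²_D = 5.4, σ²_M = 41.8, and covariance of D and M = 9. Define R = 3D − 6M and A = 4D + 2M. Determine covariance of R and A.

By bilinearity, covariance of R and A = ac·σ²_D + bd·σ²_M + (ad+bc)·covariance of D and M, with a=3, b=-6, c=4, d=2.
ac·σ²_D = 3·4·5.4 = 64.8
bd·σ²_M = (-6)·2·41.8 = -501.6
(ad+bc)·covariance of D and M = (-18)·9 = -162
covariance of R and A = 64.8 + (-501.6) + (-162) = -598.8.

covariance of R and A = -598.8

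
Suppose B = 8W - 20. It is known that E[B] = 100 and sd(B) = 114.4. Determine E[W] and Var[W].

From B = 8W - 20: E[B] = a·E[W] + b, so E[W] = (E[B] − b)/a = (100 − (-20))/8 = 15.
Var[B] = 114.4² = 13087.36.
Var[B] = a²·Var[W], so Var[W] = 13087.36/8² = 204.49.

E[W] = 15, Var[W] = 204.49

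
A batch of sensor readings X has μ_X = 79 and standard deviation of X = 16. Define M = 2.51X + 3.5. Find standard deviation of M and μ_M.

standard deviation of M = 40.16, μ_M = 201.79

M = 2.51X + 3.5 is linear with a = 2.51, b = 3.5.
standard deviation of M = |a|·standard deviation of X = |2.51|·16 = 40.16.
μ_M = a·μ_X + b = 2.51·79 + 3.5 = 201.79.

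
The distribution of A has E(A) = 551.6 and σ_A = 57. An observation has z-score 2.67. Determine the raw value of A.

A = E(A) + z·σ_A = 551.6 + 2.67·57 = 703.79.

A = 703.79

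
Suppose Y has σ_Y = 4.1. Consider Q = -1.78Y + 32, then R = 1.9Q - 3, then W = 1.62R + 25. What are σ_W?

σ_W = 22.463244

σ_Q = |-1.78|·4.1 = 7.298.
σ_R = |1.9|·7.298 = 13.8662.
σ_W = |1.62|·13.8662 = 22.463244.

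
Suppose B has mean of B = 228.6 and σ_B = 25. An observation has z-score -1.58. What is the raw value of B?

B = 189.1

B = mean of B + z·σ_B = 228.6 + (-1.58)·25 = 189.1.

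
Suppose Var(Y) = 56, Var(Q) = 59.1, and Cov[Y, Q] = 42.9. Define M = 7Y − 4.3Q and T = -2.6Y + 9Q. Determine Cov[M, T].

By bilinearity, Cov[M, T] = ac·Var(Y) + bd·Var(Q) + (ad+bc)·Cov[Y, Q], with a=7, b=-4.3, c=-2.6, d=9.
ac·Var(Y) = 7·(-2.6)·56 = -1019.2
bd·Var(Q) = (-4.3)·9·59.1 = -2287.17
(ad+bc)·Cov[Y, Q] = (74.18)·42.9 = 3182.322
Cov[M, T] = -1019.2 + (-2287.17) + 3182.322 = -124.048.

Cov[M, T] = -124.048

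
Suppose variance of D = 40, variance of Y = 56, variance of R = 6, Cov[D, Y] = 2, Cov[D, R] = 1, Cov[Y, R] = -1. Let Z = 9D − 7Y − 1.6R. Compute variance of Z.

variance of Z = a²·variance of D + b²·variance of Y + c²·variance of R + 2ab·Cov[D, Y] + 2ac·Cov[D, R] + 2bc·Cov[Y, R], with a = 9, b = -7, c = -1.6.
= 3240 + 2744 + 15.36 + (-252) + (-28.8) + (-22.4)
= 5696.16.

variance of Z = 5696.16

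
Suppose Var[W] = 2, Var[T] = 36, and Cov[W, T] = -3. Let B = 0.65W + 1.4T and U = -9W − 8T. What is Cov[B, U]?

Cov[B, U] = -361.5

By bilinearity, Cov[B, U] = ac·Var[W] + bd·Var[T] + (ad+bc)·Cov[W, T], with a=0.65, b=1.4, c=-9, d=-8.
ac·Var[W] = 0.65·(-9)·2 = -11.7
bd·Var[T] = 1.4·(-8)·36 = -403.2
(ad+bc)·Cov[W, T] = (-17.8)·(-3) = 53.4
Cov[B, U] = -11.7 + (-403.2) + 53.4 = -361.5.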